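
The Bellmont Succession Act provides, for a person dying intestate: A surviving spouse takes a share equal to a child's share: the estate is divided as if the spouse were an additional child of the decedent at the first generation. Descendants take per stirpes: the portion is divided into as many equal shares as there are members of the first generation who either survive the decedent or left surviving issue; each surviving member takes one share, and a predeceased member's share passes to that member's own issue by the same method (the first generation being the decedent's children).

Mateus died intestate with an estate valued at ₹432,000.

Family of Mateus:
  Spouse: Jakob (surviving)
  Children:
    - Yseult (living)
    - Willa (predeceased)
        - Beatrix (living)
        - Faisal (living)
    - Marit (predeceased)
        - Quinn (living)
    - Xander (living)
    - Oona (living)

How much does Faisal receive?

Faisal receives ₹36,000.

The spouse counts as an additional share at the children's level, so there are 6 primary shares of ₹72,000. Jakob takes one such share (₹72,000).
The children's combined portion (₹360,000) is divided into 5 shares of ₹72,000: Yseult, Xander, and Oona each take ₹72,000; Willa's ₹72,000 share passes to Willa's issue; Marit's ₹72,000 share passes to Marit's issue.
Willa's share (₹72,000) is divided into 2 shares of ₹36,000: Beatrix and Faisal each take ₹36,000.
Marit's share (₹72,000) passes entirely to Quinn.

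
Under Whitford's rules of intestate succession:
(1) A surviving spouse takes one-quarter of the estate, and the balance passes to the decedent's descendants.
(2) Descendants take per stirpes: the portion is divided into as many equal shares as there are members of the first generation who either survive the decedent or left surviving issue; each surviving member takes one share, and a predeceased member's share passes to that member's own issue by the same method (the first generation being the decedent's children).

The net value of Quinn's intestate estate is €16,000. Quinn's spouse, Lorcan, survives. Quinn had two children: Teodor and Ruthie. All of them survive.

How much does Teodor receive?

Lorcan takes one-quarter of €16,000 = €4,000. The remaining €12,000 passes to the descendants.
The descendants' portion (€12,000) is divided into 2 shares of €6,000: Teodor and Ruthie each take €6,000.

Teodor receives €6,000.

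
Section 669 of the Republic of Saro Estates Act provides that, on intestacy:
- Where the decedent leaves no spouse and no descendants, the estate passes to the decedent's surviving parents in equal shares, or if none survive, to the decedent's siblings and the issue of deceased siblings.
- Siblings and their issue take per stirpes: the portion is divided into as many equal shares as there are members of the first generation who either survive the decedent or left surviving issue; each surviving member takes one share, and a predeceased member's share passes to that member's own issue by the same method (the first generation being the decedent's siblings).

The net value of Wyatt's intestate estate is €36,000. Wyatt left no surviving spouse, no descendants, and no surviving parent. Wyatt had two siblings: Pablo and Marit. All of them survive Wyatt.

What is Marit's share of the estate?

Marit receives €18,000.

The entire €36,000 passes to the siblings and their issue.
That amount (€36,000) is divided into 2 shares of €18,000: Pablo and Marit each take €18,000.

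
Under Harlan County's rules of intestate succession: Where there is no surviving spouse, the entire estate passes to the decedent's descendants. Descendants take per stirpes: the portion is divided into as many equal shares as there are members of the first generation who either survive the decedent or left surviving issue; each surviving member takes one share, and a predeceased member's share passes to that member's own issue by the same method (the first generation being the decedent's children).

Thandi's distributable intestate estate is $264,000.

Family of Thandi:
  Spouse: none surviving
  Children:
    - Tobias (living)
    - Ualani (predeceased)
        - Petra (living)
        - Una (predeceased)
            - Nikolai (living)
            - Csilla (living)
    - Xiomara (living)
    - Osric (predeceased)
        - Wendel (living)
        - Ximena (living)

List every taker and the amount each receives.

Tobias: $66,000; Petra: $33,000; Nikolai: $16,500; Csilla: $16,500; Xiomara: $66,000; Wendel: $33,000; Ximena: $33,000

The entire $264,000 passes to the descendants.
That amount ($264,000) is divided into 4 shares of $66,000: Tobias and Xiomara each take $66,000; Ualani's $66,000 share passes to Ualani's issue; Osric's $66,000 share passes to Osric's issue.
Ualani's share ($66,000) is divided into 2 shares of $33,000: Petra takes $33,000; Una's $33,000 share passes to Una's issue.
Una's share ($33,000) is divided into 2 shares of $16,500: Nikolai and Csilla each take $16,500.
Osric's share ($66,000) is divided into 2 shares of $33,000: Wendel and Ximena each take $33,000.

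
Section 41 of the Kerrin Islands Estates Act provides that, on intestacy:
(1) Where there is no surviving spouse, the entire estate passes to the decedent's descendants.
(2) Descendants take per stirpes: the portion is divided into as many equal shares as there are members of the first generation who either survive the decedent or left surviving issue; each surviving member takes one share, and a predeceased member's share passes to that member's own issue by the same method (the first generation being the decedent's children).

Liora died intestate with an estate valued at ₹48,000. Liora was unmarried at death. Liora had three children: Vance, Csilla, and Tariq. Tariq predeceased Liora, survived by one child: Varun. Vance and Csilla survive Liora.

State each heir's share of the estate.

Vance: ₹16,000; Csilla: ₹16,000; Varun: ₹16,000

The entire ₹48,000 passes to the descendants.
That amount (₹48,000) is divided into 3 shares of ₹16,000: Vance and Csilla each take ₹16,000; Tariq's ₹16,000 share passes to Tariq's issue.
Tariq's share (₹16,000) passes entirely to Varun.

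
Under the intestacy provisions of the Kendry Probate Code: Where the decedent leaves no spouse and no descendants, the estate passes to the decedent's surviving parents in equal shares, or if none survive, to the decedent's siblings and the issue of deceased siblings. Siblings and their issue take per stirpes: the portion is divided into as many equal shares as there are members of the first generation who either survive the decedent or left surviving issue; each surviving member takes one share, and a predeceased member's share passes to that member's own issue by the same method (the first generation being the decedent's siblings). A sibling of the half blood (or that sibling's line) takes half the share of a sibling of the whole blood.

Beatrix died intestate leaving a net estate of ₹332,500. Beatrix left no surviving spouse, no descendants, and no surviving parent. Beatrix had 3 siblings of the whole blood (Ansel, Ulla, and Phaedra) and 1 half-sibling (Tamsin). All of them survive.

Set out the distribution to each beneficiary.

Ansel: ₹95,000; Ulla: ₹95,000; Tamsin: ₹47,500; Phaedra: ₹95,000

The entire ₹332,500 passes to the siblings and their issue.
Counting each half-blood sibling's line as half a unit, there are 7/2 units in ₹332,500, so one unit is ₹95,000. Whole-blood lines (Ansel, Ulla, and Phaedra) take ₹95,000 each; half-blood lines (Tamsin) take ₹47,500 each.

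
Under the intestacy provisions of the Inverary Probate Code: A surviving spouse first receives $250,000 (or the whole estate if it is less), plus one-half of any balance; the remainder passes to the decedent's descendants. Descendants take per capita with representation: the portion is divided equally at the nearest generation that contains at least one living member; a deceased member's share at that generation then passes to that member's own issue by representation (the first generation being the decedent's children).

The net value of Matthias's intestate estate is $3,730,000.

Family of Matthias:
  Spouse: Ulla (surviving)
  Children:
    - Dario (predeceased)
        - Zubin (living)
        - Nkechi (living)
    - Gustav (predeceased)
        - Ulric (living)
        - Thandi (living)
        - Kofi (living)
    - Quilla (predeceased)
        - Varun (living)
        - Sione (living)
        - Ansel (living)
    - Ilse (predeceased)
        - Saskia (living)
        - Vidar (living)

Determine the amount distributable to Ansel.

Ulla first takes $250,000, leaving a balance of $3,480,000. Ulla then takes one-half of the balance ($1,740,000), for a total of $1,990,000. The remaining $1,740,000 passes to the descendants.
No child survives, so the initial division is made at the grandchildren's generation.
The descendants' portion ($1,740,000) is divided into 10 shares of $174,000: Zubin, Nkechi, Ulric, Thandi, Kofi, Varun, Sione, Ansel, Saskia, and Vidar each take $174,000.

Ansel receives $174,000.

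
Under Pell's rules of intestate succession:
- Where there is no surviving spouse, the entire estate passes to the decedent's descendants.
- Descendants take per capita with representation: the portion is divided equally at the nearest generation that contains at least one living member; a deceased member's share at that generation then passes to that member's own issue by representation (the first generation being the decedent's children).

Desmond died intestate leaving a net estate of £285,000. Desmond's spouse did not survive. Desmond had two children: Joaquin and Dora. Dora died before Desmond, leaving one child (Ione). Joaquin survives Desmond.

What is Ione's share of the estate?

The entire £285,000 passes to the descendants.
That amount (£285,000) is divided into 2 shares of £142,500: Joaquin takes £142,500; Dora's £142,500 share passes to Dora's issue.
Dora's share (£142,500) passes entirely to Ione.

Ione receives £142,500.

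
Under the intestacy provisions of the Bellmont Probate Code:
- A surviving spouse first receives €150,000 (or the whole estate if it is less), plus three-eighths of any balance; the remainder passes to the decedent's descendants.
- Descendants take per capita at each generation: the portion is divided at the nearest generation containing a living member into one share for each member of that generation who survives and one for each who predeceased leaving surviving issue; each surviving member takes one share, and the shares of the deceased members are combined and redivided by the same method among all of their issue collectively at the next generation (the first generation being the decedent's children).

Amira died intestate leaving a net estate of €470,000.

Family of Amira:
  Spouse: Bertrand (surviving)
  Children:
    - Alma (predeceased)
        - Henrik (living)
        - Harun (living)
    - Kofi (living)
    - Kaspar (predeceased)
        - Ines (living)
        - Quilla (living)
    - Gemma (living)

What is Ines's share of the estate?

Bertrand first takes €150,000, leaving a balance of €320,000. Bertrand then takes three-eighths of the balance (€120,000), for a total of €270,000. The remaining €200,000 passes to the descendants.
The descendants' portion (€200,000) is divided at the children's generation into 4 shares of €50,000. Kofi and Gemma each take €50,000. The 2 shares of the deceased (Alma and Kaspar) are combined into a pool of €100,000.
That pool (€100,000) is divided at the grandchildren's generation equally among Henrik, Harun, Ines, and Quilla: €25,000 each.

Ines receives €25,000.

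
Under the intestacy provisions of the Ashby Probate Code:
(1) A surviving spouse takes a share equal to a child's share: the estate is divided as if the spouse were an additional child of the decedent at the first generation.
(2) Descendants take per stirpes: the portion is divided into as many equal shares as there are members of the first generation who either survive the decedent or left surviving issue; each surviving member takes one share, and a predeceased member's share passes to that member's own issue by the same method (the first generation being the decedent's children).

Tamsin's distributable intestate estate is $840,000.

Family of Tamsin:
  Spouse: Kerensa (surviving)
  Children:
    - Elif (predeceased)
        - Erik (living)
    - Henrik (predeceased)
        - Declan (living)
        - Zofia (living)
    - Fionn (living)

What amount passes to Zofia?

Zofia receives $105,000.

The spouse counts as an additional share at the children's level, so there are 4 primary shares of $210,000. Kerensa takes one such share ($210,000).
The children's combined portion ($630,000) is divided into 3 shares of $210,000: Fionn takes $210,000; Elif's $210,000 share passes to Elif's issue; Henrik's $210,000 share passes to Henrik's issue.
Elif's share ($210,000) passes entirely to Erik.
Henrik's share ($210,000) is divided into 2 shares of $105,000: Declan and Zofia each take $105,000.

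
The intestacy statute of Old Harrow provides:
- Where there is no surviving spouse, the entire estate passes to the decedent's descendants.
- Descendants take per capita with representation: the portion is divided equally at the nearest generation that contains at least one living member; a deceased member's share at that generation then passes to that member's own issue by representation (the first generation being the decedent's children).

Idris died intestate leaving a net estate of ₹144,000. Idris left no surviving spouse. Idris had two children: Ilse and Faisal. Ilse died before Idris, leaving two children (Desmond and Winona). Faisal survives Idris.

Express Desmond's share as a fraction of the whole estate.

The entire ₹144,000 passes to the descendants.
That amount (₹144,000) is divided into 2 shares of ₹72,000: Faisal takes ₹72,000; Ilse's ₹72,000 share passes to Ilse's issue.
Ilse's share (₹72,000) is divided into 2 shares of ₹36,000: Desmond and Winona each take ₹36,000.

Desmond receives 1/4 of the estate.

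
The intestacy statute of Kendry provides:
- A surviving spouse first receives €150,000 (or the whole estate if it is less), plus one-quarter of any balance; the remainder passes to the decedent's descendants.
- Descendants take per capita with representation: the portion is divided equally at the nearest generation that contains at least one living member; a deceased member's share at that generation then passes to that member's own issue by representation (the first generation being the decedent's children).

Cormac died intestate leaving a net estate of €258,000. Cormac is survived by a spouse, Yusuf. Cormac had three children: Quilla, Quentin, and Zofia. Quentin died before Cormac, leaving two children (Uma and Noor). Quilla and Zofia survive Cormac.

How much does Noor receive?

Yusuf first takes €150,000, leaving a balance of €108,000. Yusuf then takes one-quarter of the balance (€27,000), for a total of €177,000. The remaining €81,000 passes to the descendants.
The descendants' portion (€81,000) is divided into 3 shares of €27,000: Quilla and Zofia each take €27,000; Quentin's €27,000 share passes to Quentin's issue.
Quentin's share (€27,000) is divided into 2 shares of €13,500: Uma and Noor each take €13,500.

Noor receives €13,500.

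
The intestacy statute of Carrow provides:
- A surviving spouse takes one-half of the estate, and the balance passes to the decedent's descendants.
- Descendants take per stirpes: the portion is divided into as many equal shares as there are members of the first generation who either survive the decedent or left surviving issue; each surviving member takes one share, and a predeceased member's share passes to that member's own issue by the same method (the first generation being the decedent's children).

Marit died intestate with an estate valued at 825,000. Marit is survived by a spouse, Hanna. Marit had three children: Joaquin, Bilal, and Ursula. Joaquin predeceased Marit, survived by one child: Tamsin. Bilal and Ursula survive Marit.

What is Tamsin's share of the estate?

Hanna takes one-half of 825,000 = 412,500. The remaining 412,500 passes to the descendants.
The descendants' portion (412,500) is divided into 3 shares of 137,500: Bilal and Ursula each take 137,500; Joaquin's 137,500 share passes to Joaquin's issue.
Joaquin's share (137,500) passes entirely to Tamsin.

Tamsin receives 137,500.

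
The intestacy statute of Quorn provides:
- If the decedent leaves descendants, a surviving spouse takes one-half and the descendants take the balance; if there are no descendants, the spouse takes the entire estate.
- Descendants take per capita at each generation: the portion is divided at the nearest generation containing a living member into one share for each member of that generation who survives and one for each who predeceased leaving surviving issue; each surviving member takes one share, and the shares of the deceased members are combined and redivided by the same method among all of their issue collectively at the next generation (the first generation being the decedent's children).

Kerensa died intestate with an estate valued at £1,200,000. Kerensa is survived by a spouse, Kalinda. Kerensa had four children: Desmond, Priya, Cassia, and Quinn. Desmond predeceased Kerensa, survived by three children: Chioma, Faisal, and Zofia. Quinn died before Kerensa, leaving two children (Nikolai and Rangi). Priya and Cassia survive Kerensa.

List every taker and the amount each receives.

Kalinda takes one-half of £1,200,000 = £600,000. The remaining £600,000 passes to the descendants.
The descendants' portion (£600,000) is divided at the children's generation into 4 shares of £150,000. Priya and Cassia each take £150,000. The 2 shares of the deceased (Desmond and Quinn) are combined into a pool of £300,000.
That pool (£300,000) is divided at the grandchildren's generation equally among Chioma, Faisal, Zofia, Nikolai, and Rangi: £60,000 each.

Kalinda: £600,000; Chioma: £60,000; Faisal: £60,000; Zofia: £60,000; Priya: £150,000; Cassia: £150,000; Nikolai: £60,000; Rangi: £60,000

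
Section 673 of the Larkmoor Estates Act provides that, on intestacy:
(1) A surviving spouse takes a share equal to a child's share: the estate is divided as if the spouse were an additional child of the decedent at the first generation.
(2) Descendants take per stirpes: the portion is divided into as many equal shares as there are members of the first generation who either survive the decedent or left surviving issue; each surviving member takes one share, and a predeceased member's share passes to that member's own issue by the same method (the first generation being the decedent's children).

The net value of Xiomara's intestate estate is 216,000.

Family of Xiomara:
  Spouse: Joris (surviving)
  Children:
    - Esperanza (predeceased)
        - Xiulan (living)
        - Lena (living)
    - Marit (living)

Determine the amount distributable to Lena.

The spouse counts as an additional share at the children's level, so there are 3 primary shares of 72,000. Joris takes one such share (72,000).
The children's combined portion (144,000) is divided into 2 shares of 72,000: Marit takes 72,000; Esperanza's 72,000 share passes to Esperanza's issue.
Esperanza's share (72,000) is divided into 2 shares of 36,000: Xiulan and Lena each take 36,000.

Lena receives 36,000.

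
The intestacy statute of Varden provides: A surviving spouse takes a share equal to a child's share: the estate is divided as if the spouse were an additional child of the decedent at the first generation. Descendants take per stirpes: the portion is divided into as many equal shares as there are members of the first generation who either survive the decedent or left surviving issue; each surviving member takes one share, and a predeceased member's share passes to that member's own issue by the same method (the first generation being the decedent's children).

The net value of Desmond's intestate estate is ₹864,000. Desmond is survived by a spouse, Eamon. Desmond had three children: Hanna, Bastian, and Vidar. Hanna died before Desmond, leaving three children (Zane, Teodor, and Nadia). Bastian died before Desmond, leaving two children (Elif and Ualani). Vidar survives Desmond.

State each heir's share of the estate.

The spouse counts as an additional share at the children's level, so there are 4 primary shares of ₹216,000. Eamon takes one such share (₹216,000).
The children's combined portion (₹648,000) is divided into 3 shares of ₹216,000: Vidar takes ₹216,000; Hanna's ₹216,000 share passes to Hanna's issue; Bastian's ₹216,000 share passes to Bastian's issue.
Hanna's share (₹216,000) is divided into 3 shares of ₹72,000: Zane, Teodor, and Nadia each take ₹72,000.
Bastian's share (₹216,000) is divided into 2 shares of ₹108,000: Elif and Ualani each take ₹108,000.

Eamon: ₹216,000; Zane: ₹72,000; Teodor: ₹72,000; Nadia: ₹72,000; Elif: ₹108,000; Ualani: ₹108,000; Vidar: ₹216,000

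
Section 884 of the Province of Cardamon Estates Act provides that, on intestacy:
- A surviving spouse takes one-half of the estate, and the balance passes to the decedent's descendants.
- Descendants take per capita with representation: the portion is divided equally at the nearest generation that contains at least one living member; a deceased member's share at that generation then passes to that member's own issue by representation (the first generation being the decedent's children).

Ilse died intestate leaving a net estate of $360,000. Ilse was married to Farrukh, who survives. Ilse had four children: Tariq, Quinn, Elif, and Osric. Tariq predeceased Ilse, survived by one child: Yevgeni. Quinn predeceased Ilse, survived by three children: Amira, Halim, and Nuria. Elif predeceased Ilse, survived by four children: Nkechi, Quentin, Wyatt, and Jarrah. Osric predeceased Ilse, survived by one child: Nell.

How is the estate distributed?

Farrukh: $180,000; Yevgeni: $20,000; Amira: $20,000; Halim: $20,000; Nuria: $20,000; Nkechi: $20,000; Quentin: $20,000; Wyatt: $20,000; Jarrah: $20,000; Nell: $20,000

Farrukh takes one-half of $360,000 = $180,000. The remaining $180,000 passes to the descendants.
No child survives, so the initial division is made at the grandchildren's generation.
The descendants' portion ($180,000) is divided into 9 shares of $20,000: Yevgeni, Amira, Halim, Nuria, Nkechi, Quentin, Wyatt, Jarrah, and Nell each take $20,000.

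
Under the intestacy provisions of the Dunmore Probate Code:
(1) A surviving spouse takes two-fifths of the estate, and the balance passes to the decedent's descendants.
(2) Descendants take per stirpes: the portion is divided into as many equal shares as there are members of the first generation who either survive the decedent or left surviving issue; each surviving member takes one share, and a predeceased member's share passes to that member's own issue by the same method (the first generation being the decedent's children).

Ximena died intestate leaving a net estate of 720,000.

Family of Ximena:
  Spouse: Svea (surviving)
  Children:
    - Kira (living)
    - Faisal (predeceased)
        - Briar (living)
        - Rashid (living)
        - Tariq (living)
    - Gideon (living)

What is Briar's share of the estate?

Briar receives 48,000.

Svea takes two-fifths of 720,000 = 288,000. The remaining 432,000 passes to the descendants.
The descendants' portion (432,000) is divided into 3 shares of 144,000: Kira and Gideon each take 144,000; Faisal's 144,000 share passes to Faisal's issue.
Faisal's share (144,000) is divided into 3 shares of 48,000: Briar, Rashid, and Tariq each take 48,000.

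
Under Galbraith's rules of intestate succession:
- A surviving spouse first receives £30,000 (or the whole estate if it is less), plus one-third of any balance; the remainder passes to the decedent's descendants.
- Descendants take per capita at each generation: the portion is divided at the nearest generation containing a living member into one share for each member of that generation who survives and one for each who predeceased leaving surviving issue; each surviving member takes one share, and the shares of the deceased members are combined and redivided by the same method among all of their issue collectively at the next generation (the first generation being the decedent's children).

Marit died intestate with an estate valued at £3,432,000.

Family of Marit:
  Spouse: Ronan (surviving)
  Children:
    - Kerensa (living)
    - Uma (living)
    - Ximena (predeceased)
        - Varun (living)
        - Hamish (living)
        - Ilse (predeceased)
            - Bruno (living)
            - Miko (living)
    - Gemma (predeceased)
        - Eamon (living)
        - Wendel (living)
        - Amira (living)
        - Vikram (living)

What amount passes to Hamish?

Hamish receives £162,000.

Ronan first takes £30,000, leaving a balance of £3,402,000. Ronan then takes one-third of the balance (£1,134,000), for a total of £1,164,000. The remaining £2,268,000 passes to the descendants.
The descendants' portion (£2,268,000) is divided at the children's generation into 4 shares of £567,000. Kerensa and Uma each take £567,000. The 2 shares of the deceased (Ximena and Gemma) are combined into a pool of £1,134,000.
That pool (£1,134,000) is divided at the grandchildren's generation into 7 shares of £162,000. Varun, Hamish, Eamon, Wendel, Amira, and Vikram each take £162,000. The remaining share for the deceased Ilse (£162,000) is carried to the next generation.
That pool (£162,000) is divided at the great-grandchildren's generation equally among Bruno and Miko: £81,000 each.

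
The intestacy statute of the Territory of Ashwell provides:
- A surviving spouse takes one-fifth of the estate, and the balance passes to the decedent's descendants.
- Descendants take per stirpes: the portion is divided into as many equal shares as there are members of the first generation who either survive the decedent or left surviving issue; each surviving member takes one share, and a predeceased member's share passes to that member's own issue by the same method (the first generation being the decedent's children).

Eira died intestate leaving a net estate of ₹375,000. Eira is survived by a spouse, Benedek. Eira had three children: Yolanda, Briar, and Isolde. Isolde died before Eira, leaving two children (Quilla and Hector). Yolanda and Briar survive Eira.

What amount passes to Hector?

Hector receives ₹50,000.

Benedek takes one-fifth of ₹375,000 = ₹75,000. The remaining ₹300,000 passes to the descendants.
The descendants' portion (₹300,000) is divided into 3 shares of ₹100,000: Yolanda and Briar each take ₹100,000; Isolde's ₹100,000 share passes to Isolde's issue.
Isolde's share (₹100,000) is divided into 2 shares of ₹50,000: Quilla and Hector each take ₹50,000.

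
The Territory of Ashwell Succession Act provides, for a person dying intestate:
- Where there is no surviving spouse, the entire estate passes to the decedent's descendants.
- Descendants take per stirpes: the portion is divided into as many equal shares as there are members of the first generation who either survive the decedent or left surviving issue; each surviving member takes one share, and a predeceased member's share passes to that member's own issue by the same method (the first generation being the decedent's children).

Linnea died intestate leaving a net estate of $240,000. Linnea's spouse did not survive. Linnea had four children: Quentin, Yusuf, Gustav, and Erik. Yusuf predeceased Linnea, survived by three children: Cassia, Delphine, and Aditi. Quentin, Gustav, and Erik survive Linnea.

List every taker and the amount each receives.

Quentin: $60,000; Cassia: $20,000; Delphine: $20,000; Aditi: $20,000; Gustav: $60,000; Erik: $60,000

The entire $240,000 passes to the descendants.
That amount ($240,000) is divided into 4 shares of $60,000: Quentin, Gustav, and Erik each take $60,000; Yusuf's $60,000 share passes to Yusuf's issue.
Yusuf's share ($60,000) is divided into 3 shares of $20,000: Cassia, Delphine, and Aditi each take $20,000.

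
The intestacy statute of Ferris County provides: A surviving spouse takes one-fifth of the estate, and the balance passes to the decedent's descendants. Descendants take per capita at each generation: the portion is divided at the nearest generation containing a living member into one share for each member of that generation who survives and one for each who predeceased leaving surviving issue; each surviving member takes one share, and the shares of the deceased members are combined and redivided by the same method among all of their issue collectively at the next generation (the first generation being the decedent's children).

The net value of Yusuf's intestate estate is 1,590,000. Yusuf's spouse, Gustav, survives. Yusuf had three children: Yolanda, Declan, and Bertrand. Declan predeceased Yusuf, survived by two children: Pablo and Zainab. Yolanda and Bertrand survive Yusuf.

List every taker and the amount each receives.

Gustav takes one-fifth of 1,590,000 = 318,000. The remaining 1,272,000 passes to the descendants.
The descendants' portion (1,272,000) is divided at the children's generation into 3 shares of 424,000. Yolanda and Bertrand each take 424,000. The remaining share for the deceased Declan (424,000) is carried to the next generation.
That pool (424,000) is divided at the grandchildren's generation equally among Pablo and Zainab: 212,000 each.

Gustav: 318,000; Yolanda: 424,000; Pablo: 212,000; Zainab: 212,000; Bertrand: 424,000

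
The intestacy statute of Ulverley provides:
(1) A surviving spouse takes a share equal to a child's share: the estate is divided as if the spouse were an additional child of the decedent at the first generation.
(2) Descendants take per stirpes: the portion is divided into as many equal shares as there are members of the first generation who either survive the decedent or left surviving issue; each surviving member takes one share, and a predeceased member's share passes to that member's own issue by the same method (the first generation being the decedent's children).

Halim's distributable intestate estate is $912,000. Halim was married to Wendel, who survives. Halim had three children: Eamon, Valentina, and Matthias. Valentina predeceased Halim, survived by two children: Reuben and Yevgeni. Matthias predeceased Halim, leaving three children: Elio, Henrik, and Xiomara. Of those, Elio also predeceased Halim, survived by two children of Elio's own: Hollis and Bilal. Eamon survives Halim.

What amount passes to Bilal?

The spouse counts as an additional share at the children's level, so there are 4 primary shares of $228,000. Wendel takes one such share ($228,000).
The children's combined portion ($684,000) is divided into 3 shares of $228,000: Eamon takes $228,000; Valentina's $228,000 share passes to Valentina's issue; Matthias's $228,000 share passes to Matthias's issue.
Valentina's share ($228,000) is divided into 2 shares of $114,000: Reuben and Yevgeni each take $114,000.
Matthias's share ($228,000) is divided into 3 shares of $76,000: Henrik and Xiomara each take $76,000; Elio's $76,000 share passes to Elio's issue.
Elio's share ($76,000) is divided into 2 shares of $38,000: Hollis and Bilal each take $38,000.

Bilal receives $38,000.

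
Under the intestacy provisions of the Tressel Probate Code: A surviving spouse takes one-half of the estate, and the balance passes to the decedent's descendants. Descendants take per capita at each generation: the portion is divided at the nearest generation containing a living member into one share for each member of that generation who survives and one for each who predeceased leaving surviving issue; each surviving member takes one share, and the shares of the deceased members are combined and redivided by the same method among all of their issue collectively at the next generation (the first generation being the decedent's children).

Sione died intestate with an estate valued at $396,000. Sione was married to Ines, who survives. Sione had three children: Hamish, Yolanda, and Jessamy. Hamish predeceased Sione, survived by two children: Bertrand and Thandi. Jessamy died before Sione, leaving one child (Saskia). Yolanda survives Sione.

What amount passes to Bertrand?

Bertrand receives $44,000.

Ines takes one-half of $396,000 = $198,000. The remaining $198,000 passes to the descendants.
The descendants' portion ($198,000) is divided at the children's generation into 3 shares of $66,000. Yolanda takes $66,000. The 2 shares of the deceased (Hamish and Jessamy) are combined into a pool of $132,000.
That pool ($132,000) is divided at the grandchildren's generation equally among Bertrand, Thandi, and Saskia: $44,000 each.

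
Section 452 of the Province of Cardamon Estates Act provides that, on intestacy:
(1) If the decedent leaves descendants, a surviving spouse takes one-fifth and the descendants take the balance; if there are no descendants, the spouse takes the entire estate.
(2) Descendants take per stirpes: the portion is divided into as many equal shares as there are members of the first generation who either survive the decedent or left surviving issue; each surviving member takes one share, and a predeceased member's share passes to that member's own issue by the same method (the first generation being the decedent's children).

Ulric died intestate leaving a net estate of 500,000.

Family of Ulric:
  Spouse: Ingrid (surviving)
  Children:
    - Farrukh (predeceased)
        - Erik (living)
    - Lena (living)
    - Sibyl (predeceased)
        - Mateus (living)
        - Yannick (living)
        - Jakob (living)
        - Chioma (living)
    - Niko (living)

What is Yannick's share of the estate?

Ingrid takes one-fifth of 500,000 = 100,000. The remaining 400,000 passes to the descendants.
The descendants' portion (400,000) is divided into 4 shares of 100,000: Lena and Niko each take 100,000; Farrukh's 100,000 share passes to Farrukh's issue; Sibyl's 100,000 share passes to Sibyl's issue.
Farrukh's share (100,000) passes entirely to Erik.
Sibyl's share (100,000) is divided into 4 shares of 25,000: Mateus, Yannick, Jakob, and Chioma each take 25,000.

Yannick receives 25,000.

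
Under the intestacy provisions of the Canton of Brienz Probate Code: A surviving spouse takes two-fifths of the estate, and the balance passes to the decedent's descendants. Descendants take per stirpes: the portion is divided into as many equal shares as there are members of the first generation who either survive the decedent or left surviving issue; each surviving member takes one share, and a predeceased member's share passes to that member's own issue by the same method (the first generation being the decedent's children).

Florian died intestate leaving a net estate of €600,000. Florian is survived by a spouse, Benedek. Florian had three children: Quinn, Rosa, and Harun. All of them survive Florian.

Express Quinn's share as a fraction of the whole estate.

Benedek takes two-fifths of €600,000 = €240,000. The remaining €360,000 passes to the descendants.
The descendants' portion (€360,000) is divided into 3 shares of €120,000: Quinn, Rosa, and Harun each take €120,000.

Quinn receives 1/5 of the estate.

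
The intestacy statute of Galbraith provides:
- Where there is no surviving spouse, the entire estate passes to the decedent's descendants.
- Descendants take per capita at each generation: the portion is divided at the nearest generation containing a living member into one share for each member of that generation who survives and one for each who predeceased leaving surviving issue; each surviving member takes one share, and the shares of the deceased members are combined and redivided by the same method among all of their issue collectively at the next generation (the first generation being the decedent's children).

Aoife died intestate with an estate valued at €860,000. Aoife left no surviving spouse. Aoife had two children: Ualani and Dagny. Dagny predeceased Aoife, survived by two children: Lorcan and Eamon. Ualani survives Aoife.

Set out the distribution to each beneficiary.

Ualani: €430,000; Lorcan: €215,000; Eamon: €215,000

The entire €860,000 passes to the descendants.
That amount (€860,000) is divided at the children's generation into 2 shares of €430,000. Ualani takes €430,000. The remaining share for the deceased Dagny (€430,000) is carried to the next generation.
That pool (€430,000) is divided at the grandchildren's generation equally among Lorcan and Eamon: €215,000 each.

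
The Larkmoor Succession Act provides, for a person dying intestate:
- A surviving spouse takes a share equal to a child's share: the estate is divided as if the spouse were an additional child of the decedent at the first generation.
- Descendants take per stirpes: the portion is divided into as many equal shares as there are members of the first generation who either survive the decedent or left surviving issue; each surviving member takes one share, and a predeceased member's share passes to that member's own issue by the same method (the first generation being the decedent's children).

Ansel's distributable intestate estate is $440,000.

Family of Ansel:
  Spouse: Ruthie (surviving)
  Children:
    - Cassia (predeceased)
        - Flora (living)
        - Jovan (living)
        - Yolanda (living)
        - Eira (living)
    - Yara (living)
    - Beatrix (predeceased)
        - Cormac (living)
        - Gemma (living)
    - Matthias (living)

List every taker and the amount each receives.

The spouse counts as an additional share at the children's level, so there are 5 primary shares of $88,000. Ruthie takes one such share ($88,000).
The children's combined portion ($352,000) is divided into 4 shares of $88,000: Yara and Matthias each take $88,000; Cassia's $88,000 share passes to Cassia's issue; Beatrix's $88,000 share passes to Beatrix's issue.
Cassia's share ($88,000) is divided into 4 shares of $22,000: Flora, Jovan, Yolanda, and Eira each take $22,000.
Beatrix's share ($88,000) is divided into 2 shares of $44,000: Cormac and Gemma each take $44,000.

Ruthie: $88,000; Flora: $22,000; Jovan: $22,000; Yolanda: $22,000; Eira: $22,000; Yara: $88,000; Cormac: $44,000; Gemma: $44,000; Matthias: $88,000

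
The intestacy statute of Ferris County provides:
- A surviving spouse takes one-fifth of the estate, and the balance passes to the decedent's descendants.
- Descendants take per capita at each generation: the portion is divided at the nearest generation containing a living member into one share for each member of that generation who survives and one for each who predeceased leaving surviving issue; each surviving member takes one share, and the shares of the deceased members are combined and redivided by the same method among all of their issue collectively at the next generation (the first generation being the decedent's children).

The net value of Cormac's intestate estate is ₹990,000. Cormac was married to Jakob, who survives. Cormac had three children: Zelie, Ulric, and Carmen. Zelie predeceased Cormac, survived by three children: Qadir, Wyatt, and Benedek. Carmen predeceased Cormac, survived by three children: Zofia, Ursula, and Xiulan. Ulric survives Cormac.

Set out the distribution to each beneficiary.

Jakob takes one-fifth of ₹990,000 = ₹198,000. The remaining ₹792,000 passes to the descendants.
The descendants' portion (₹792,000) is divided at the children's generation into 3 shares of ₹264,000. Ulric takes ₹264,000. The 2 shares of the deceased (Zelie and Carmen) are combined into a pool of ₹528,000.
That pool (₹528,000) is divided at the grandchildren's generation equally among Qadir, Wyatt, Benedek, Zofia, Ursula, and Xiulan: ₹88,000 each.

Jakob: ₹198,000; Qadir: ₹88,000; Wyatt: ₹88,000; Benedek: ₹88,000; Ulric: ₹264,000; Zofia: ₹88,000; Ursula: ₹88,000; Xiulan: ₹88,000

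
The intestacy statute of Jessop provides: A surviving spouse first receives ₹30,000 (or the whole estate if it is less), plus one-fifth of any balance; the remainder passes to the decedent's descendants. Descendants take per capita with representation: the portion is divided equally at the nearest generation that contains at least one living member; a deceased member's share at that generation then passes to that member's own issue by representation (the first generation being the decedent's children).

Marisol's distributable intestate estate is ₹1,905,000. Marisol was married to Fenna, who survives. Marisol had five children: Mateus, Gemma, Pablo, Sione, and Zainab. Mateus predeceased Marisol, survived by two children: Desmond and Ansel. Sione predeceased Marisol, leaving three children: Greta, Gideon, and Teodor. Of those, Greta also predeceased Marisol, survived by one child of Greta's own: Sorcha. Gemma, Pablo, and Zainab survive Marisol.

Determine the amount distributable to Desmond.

Fenna first takes ₹30,000, leaving a balance of ₹1,875,000. Fenna then takes one-fifth of the balance (₹375,000), for a total of ₹405,000. The remaining ₹1,500,000 passes to the descendants.
The descendants' portion (₹1,500,000) is divided into 5 shares of ₹300,000: Gemma, Pablo, and Zainab each take ₹300,000; Mateus's ₹300,000 share passes to Mateus's issue; Sione's ₹300,000 share passes to Sione's issue.
Mateus's share (₹300,000) is divided into 2 shares of ₹150,000: Desmond and Ansel each take ₹150,000.
Sione's share (₹300,000) is divided into 3 shares of ₹100,000: Gideon and Teodor each take ₹100,000; Greta's ₹100,000 share passes to Greta's issue.
Greta's share (₹100,000) passes entirely to Sorcha.

Desmond receives ₹150,000.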